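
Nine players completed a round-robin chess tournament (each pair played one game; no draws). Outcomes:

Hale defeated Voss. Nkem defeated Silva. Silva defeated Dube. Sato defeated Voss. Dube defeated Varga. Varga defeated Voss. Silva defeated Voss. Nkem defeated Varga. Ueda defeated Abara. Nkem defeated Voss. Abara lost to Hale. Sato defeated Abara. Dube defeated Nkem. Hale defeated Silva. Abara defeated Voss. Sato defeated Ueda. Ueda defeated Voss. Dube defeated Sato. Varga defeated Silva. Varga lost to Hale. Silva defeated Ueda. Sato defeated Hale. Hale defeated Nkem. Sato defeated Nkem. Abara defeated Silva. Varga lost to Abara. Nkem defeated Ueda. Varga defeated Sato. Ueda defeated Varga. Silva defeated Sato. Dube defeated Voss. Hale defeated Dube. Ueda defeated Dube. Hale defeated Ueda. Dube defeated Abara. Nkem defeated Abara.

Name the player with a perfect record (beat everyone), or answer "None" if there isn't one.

None

Highest win total is Hale with 7 (out of 8 possible).
Hale lost to Sato, so no player went undefeated.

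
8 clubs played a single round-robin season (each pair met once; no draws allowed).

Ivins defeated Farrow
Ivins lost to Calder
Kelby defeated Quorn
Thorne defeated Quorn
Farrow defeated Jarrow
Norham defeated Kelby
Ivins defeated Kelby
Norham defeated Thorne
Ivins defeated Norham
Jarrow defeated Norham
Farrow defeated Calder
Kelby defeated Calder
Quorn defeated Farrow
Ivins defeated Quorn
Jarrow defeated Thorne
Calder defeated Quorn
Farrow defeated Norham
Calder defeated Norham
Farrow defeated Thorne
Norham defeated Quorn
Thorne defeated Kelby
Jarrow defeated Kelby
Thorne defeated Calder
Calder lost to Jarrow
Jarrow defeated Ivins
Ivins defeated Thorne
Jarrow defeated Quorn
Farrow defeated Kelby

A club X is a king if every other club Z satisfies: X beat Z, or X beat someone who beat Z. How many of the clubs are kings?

Jarrow reaches everyone (king).
Quorn cannot reach Ivins in two steps.
Calder cannot reach Jarrow in two steps.
Thorne cannot reach Jarrow in two steps.
Ivins reaches everyone (king).
Norham cannot reach Jarrow, Ivins in two steps.
Kelby cannot reach Jarrow, Thorne in two steps.
Farrow reaches everyone (king).
Kings: Jarrow, Ivins, Farrow — 3.

3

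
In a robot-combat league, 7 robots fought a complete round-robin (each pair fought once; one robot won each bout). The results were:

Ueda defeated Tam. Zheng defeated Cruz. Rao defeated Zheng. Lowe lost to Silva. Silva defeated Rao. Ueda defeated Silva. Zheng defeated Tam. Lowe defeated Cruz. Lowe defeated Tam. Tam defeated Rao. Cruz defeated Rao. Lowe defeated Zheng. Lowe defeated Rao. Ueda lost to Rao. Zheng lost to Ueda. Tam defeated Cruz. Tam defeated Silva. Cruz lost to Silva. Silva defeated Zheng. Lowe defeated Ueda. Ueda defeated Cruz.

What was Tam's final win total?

Tam's results: beat Silva, Cruz, Rao; lost to Ueda, Lowe, Zheng.
That is 3 wins.

3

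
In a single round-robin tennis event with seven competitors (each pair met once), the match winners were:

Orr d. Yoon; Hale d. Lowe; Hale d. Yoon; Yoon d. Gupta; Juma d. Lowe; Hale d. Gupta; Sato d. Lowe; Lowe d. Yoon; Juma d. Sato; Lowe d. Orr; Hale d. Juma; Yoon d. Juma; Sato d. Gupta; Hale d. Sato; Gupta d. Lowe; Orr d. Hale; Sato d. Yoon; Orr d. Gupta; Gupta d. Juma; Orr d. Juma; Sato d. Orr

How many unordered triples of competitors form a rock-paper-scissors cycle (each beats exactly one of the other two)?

Win totals: Sato 4, Hale 5, Lowe 2, Juma 2, Gupta 2, Orr 4, Yoon 2.
A competitor with w wins dominates both others in C(w,2) triples; summing gives 6 + 10 + 1 + 1 + 1 + 6 + 1 = 26 transitive triples.
Total triples C(7,3) = 35, so cyclic triples = 35 − 26 = 9.

9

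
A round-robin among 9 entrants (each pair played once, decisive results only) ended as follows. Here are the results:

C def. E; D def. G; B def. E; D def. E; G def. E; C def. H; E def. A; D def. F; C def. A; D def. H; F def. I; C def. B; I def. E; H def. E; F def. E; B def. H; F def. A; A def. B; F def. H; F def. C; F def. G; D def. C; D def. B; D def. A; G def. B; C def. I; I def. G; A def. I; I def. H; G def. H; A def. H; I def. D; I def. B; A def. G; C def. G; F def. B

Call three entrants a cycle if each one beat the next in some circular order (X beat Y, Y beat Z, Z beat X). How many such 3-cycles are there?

7

Win totals: A 4, B 2, C 6, D 7, E 1, F 7, G 3, H 1, I 5.
An entrant with w wins dominates both others in C(w,2) triples; summing gives 6 + 1 + 15 + 21 + 0 + 21 + 3 + 0 + 10 = 77 transitive triples.
Total triples C(9,3) = 84, so cyclic triples = 84 − 77 = 7.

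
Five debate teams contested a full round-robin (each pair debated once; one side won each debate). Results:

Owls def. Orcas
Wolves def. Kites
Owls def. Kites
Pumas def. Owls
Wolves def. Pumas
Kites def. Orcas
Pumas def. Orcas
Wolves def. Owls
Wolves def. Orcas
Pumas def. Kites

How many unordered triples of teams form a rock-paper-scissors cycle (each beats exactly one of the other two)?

0

Of the C(5,3) = 10 triples, the cyclic ones are: none.
That is 0.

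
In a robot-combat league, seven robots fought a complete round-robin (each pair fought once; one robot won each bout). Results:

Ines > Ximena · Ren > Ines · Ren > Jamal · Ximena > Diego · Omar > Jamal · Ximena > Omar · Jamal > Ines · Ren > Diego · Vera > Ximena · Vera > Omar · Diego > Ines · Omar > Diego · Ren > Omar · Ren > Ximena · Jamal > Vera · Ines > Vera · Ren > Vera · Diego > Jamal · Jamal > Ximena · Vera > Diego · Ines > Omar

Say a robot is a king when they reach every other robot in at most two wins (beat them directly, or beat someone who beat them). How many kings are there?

Omar cannot reach Ren in two steps.
Jamal cannot reach Ren in two steps.
Vera cannot reach Ren in two steps.
Ximena cannot reach Vera, Ren in two steps.
Ren reaches everyone (king).
Ines cannot reach Ren in two steps.
Diego cannot reach Ren in two steps.
Kings: Ren — 1.

1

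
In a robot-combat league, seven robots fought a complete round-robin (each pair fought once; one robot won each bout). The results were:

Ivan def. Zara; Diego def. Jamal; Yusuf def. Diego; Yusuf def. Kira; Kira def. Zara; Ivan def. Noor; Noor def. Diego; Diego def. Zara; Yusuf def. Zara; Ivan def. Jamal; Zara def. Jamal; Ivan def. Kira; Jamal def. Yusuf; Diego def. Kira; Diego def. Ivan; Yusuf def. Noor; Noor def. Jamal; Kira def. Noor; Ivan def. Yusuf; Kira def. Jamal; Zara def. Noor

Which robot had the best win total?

Win totals: Zara 2, Noor 2, Jamal 1, Yusuf 4, Kira 3, Diego 4, Ivan 5.
Ivan leads with 5 wins (next highest: 4).

Ivan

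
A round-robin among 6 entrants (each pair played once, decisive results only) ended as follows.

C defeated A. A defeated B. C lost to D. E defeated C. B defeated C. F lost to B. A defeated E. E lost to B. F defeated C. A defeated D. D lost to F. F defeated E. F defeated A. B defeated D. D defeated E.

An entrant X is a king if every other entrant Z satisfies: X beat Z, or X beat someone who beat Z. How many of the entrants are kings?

3

A reaches everyone (king).
B reaches everyone (king).
C cannot reach F in two steps.
D cannot reach B, F in two steps.
E cannot reach B, D, F in two steps.
F reaches everyone (king).
Kings: A, B, F — 3.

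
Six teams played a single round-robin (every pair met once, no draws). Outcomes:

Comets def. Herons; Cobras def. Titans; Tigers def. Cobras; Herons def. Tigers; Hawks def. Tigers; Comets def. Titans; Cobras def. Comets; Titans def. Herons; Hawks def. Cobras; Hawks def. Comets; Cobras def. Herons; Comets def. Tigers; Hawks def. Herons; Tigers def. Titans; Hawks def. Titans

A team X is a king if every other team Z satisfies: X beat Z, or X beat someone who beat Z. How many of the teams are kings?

1

Herons cannot reach Comets, Hawks in two steps.
Titans cannot reach Comets, Hawks, Cobras in two steps.
Comets cannot reach Hawks in two steps.
Hawks reaches everyone (king).
Tigers cannot reach Hawks in two steps.
Cobras cannot reach Hawks in two steps.
Kings: Hawks — 1.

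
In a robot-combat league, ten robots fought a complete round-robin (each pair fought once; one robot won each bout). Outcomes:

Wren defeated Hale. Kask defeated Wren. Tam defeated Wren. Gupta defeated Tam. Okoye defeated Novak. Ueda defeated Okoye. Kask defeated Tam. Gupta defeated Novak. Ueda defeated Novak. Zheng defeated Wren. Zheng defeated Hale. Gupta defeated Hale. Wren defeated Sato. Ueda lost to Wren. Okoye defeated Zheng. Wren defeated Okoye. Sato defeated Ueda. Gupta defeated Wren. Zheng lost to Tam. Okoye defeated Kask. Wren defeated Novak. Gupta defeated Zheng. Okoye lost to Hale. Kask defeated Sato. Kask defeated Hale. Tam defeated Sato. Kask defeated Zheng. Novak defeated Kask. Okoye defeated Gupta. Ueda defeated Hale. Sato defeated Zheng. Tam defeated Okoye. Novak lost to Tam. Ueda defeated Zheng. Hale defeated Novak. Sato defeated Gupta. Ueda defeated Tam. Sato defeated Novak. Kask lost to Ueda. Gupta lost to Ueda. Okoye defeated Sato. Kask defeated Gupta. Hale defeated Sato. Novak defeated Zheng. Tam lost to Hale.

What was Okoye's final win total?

Okoye's results: beat Sato, Kask, Novak, Gupta, Zheng; lost to Hale, Tam, Ueda, Wren.
That is 5 wins.

5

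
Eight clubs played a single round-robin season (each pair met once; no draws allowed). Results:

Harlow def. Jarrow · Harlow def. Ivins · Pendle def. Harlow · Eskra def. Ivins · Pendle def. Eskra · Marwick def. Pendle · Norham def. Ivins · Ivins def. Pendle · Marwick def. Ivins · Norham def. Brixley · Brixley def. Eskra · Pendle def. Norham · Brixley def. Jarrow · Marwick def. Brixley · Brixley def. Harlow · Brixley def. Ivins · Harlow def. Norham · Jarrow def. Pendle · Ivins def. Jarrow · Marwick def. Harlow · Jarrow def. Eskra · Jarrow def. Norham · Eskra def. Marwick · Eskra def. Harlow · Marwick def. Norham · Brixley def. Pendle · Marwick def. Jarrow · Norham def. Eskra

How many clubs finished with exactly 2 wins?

1

Win totals: Marwick 6, Brixley 5, Eskra 3, Jarrow 3, Norham 3, Harlow 3, Ivins 2, Pendle 3.
Exactly 2: Ivins — 1 club.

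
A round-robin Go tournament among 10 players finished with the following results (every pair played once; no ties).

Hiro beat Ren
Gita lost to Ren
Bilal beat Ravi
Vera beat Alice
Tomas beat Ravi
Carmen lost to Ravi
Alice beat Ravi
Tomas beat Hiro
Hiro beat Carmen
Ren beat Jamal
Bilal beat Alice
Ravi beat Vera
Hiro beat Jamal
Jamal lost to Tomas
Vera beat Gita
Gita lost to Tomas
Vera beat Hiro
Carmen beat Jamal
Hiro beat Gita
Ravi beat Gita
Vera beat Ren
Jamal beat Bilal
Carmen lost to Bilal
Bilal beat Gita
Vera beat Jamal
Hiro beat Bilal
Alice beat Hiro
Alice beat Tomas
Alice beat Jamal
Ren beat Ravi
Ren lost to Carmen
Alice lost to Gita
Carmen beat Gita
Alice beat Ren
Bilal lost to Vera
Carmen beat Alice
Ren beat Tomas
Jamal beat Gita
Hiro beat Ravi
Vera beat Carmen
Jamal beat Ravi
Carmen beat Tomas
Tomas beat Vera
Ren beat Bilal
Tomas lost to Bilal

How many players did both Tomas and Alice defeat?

Tomas beat: Vera, Gita, Ravi, Hiro, Jamal.
Alice beat: Tomas, Ravi, Ren, Hiro, Jamal.
Both beat: Ravi, Hiro, Jamal — 3.

3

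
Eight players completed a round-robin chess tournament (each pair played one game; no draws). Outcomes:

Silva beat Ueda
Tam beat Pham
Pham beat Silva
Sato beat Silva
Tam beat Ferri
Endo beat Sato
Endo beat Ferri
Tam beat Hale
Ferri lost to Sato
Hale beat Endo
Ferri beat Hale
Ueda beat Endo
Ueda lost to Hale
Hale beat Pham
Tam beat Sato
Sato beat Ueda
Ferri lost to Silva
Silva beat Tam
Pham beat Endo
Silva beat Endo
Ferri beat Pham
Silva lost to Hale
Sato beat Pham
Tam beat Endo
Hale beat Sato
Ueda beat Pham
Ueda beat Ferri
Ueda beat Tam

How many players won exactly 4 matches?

3

Win totals: Ferri 2, Endo 2, Sato 4, Pham 2, Ueda 4, Hale 5, Tam 5, Silva 4.
Exactly 4: Sato, Ueda, Silva — 3 players.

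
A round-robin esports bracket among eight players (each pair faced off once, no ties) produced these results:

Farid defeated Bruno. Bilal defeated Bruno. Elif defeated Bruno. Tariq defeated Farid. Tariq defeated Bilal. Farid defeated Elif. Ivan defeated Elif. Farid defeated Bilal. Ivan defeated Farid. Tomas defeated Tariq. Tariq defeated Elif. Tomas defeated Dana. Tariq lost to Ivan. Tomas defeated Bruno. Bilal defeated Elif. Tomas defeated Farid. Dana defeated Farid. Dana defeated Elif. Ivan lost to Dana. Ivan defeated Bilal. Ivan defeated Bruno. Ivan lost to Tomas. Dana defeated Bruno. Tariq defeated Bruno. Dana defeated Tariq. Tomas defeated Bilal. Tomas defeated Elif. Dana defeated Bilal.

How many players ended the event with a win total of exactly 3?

Win totals: Bruno 0, Bilal 2, Tomas 7, Elif 1, Ivan 5, Tariq 4, Dana 6, Farid 3.
Exactly 3: Farid — 1 player.

1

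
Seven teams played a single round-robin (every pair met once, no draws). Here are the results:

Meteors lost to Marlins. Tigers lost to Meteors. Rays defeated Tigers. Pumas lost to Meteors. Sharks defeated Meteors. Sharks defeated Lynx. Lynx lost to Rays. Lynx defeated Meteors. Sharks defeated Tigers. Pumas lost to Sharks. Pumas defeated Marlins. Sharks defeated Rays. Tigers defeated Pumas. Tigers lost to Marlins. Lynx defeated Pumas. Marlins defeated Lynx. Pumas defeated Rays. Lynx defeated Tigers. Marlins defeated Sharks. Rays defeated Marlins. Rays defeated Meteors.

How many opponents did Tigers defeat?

Tigers' results: beat Pumas; lost to Sharks, Lynx, Meteors, Rays, Marlins.
That is 1 win.

1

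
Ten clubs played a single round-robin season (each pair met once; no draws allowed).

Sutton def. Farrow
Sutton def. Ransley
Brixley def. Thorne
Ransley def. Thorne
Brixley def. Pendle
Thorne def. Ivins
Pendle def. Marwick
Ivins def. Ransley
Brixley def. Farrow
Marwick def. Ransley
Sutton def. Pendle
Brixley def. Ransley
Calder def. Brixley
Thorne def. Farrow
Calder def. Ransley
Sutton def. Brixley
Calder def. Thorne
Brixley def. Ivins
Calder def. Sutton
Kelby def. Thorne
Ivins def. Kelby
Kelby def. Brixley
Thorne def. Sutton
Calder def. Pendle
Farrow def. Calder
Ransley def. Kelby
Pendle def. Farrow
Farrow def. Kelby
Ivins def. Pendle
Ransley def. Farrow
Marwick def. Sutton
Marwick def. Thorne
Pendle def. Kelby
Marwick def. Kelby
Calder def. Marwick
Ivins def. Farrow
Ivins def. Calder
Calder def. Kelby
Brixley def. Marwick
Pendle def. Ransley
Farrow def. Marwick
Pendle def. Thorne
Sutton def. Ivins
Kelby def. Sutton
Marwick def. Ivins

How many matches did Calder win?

Calder's results: beat Thorne, Ransley, Kelby, Brixley, Pendle, Sutton, Marwick; lost to Farrow, Ivins.
That is 7 wins.

7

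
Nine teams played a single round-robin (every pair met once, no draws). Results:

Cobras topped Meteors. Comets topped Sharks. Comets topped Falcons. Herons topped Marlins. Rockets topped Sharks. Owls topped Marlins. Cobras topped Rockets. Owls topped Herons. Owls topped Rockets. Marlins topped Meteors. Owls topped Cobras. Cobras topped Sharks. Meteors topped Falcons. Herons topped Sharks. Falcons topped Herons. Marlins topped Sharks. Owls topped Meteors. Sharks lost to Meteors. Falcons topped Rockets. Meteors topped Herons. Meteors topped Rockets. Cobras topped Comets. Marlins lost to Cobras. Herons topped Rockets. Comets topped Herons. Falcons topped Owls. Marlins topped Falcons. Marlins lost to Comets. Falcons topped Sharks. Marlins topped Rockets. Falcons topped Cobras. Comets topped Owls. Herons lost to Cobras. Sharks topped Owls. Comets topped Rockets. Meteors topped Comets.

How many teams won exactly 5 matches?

3

Win totals: Comets 6, Cobras 6, Marlins 4, Herons 3, Falcons 5, Owls 5, Rockets 1, Meteors 5, Sharks 1.
Exactly 5: Falcons, Owls, Meteors — 3 teams.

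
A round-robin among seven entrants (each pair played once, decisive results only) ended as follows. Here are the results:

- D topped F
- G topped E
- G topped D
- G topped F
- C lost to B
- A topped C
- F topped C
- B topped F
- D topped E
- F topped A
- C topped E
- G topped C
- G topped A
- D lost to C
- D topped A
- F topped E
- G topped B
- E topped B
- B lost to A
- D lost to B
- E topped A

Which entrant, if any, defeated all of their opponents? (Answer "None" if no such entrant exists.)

G

G has 6 wins out of 6 opponents — a perfect record.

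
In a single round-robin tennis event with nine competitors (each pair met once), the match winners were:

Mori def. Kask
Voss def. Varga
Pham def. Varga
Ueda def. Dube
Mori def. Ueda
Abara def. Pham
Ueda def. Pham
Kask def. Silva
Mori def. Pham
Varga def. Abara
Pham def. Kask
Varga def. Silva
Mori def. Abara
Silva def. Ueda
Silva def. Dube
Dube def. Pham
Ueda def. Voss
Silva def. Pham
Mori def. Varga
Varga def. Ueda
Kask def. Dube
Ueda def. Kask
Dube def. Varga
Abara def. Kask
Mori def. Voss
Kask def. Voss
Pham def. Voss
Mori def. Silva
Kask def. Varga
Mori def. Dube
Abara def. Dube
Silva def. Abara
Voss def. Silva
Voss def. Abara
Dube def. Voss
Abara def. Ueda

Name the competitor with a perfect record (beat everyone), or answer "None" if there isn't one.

Mori has 8 wins out of 8 opponents — a perfect record.

Mori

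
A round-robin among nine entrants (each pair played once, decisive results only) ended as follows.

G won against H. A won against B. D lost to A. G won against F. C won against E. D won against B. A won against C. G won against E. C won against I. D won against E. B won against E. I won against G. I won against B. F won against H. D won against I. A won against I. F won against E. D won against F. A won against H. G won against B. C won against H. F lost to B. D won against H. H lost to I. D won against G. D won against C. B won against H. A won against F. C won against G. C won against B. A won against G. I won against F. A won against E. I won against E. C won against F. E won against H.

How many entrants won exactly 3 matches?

1

Win totals: A 8, B 3, C 6, D 7, E 1, F 2, G 4, H 0, I 5.
Exactly 3: B — 1 entrant.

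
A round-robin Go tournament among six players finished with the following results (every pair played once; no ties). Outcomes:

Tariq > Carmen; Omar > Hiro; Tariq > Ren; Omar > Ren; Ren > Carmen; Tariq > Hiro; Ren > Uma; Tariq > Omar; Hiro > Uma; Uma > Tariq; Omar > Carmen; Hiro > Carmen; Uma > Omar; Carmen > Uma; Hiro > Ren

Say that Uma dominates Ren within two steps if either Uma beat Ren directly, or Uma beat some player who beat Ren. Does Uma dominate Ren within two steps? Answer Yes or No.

Uma did not beat Ren directly.
Uma beat Omar, Tariq. Of those, Omar beat Ren.

Yes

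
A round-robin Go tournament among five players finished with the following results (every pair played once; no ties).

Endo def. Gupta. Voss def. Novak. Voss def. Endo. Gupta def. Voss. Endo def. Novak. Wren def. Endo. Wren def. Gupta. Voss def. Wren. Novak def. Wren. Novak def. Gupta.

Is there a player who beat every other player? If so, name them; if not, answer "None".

Highest win total is Voss with 3 (out of 4 possible).
Voss lost to Gupta, so no player went undefeated.

None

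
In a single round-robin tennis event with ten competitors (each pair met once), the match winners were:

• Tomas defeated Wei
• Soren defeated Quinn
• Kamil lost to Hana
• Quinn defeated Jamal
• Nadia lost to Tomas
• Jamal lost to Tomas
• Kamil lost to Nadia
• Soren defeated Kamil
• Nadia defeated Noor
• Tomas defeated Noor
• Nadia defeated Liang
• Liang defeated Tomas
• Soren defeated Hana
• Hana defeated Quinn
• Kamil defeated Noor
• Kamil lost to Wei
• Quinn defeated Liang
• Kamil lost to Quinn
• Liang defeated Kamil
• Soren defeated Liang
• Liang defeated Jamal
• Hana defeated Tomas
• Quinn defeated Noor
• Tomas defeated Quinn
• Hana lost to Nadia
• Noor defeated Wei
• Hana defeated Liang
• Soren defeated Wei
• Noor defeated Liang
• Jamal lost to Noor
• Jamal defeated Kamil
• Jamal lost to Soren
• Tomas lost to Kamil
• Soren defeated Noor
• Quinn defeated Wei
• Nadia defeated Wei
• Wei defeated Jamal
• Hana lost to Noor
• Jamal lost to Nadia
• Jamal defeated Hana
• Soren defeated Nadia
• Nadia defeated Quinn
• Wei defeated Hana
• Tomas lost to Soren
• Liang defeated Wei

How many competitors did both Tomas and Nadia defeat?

4

Tomas beat: Wei, Quinn, Jamal, Noor, Nadia.
Nadia beat: Kamil, Wei, Quinn, Jamal, Hana, Liang, Noor.
Both beat: Wei, Quinn, Jamal, Noor — 4.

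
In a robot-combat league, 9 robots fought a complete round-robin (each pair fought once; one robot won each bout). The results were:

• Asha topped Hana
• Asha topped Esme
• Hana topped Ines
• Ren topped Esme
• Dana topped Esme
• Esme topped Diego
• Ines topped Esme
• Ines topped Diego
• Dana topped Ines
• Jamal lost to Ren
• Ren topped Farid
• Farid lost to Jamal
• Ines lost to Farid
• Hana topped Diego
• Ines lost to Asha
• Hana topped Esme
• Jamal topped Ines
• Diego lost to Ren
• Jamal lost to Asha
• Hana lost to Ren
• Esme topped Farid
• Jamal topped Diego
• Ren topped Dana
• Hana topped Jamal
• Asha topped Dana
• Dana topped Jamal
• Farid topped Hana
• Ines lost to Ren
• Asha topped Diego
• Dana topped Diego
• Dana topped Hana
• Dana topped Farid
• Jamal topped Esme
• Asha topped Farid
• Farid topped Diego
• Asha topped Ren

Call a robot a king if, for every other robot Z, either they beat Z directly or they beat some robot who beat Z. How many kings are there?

1

Farid cannot reach Ren, Asha, Dana in two steps.
Jamal cannot reach Ren, Asha, Dana in two steps.
Esme cannot reach Jamal, Ren, Asha, Dana in two steps.
Diego cannot reach Farid, Jamal, Esme, Ren, Hana, Asha, Ines, Dana in two steps.
Ren cannot reach Asha in two steps.
Hana cannot reach Ren, Asha, Dana in two steps.
Asha reaches everyone (king).
Ines cannot reach Jamal, Ren, Hana, Asha, Dana in two steps.
Dana cannot reach Ren, Asha in two steps.
Kings: Asha — 1.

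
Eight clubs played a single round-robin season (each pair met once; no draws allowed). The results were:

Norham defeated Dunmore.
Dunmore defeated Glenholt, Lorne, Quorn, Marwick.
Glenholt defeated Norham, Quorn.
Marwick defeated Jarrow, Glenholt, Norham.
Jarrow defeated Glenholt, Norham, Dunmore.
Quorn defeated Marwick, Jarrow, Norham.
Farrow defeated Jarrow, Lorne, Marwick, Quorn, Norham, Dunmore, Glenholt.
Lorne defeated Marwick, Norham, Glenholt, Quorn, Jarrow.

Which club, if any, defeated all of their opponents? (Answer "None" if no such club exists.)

Farrow has 7 wins out of 7 opponents — a perfect record.

Farrow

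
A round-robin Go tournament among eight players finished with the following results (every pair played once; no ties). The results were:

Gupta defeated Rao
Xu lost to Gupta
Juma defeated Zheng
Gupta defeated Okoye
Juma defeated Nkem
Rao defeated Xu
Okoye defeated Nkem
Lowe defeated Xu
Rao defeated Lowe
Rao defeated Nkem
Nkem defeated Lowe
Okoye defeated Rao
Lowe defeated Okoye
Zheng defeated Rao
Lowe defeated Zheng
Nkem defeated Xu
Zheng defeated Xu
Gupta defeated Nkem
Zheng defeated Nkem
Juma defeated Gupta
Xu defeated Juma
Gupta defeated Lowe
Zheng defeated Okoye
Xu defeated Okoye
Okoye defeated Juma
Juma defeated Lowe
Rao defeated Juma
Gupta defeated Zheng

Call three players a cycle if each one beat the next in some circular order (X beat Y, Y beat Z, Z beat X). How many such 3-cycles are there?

15

Win totals: Rao 4, Gupta 6, Juma 4, Nkem 2, Xu 2, Lowe 3, Zheng 4, Okoye 3.
A player with w wins dominates both others in C(w,2) triples; summing gives 6 + 15 + 6 + 1 + 1 + 3 + 6 + 3 = 41 transitive triples.
Total triples C(8,3) = 56, so cyclic triples = 56 − 41 = 15.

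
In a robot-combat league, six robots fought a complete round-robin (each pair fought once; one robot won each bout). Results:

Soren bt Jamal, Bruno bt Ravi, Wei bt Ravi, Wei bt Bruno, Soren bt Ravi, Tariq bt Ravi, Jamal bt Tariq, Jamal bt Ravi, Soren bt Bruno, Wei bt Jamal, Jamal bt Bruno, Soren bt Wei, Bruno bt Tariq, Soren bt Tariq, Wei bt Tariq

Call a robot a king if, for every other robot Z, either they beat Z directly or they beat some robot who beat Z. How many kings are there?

Bruno cannot reach Wei, Soren, Jamal in two steps.
Wei cannot reach Soren in two steps.
Ravi cannot reach Bruno, Wei, Soren, Tariq, Jamal in two steps.
Soren reaches everyone (king).
Tariq cannot reach Bruno, Wei, Soren, Jamal in two steps.
Jamal cannot reach Wei, Soren in two steps.
Kings: Soren — 1.

1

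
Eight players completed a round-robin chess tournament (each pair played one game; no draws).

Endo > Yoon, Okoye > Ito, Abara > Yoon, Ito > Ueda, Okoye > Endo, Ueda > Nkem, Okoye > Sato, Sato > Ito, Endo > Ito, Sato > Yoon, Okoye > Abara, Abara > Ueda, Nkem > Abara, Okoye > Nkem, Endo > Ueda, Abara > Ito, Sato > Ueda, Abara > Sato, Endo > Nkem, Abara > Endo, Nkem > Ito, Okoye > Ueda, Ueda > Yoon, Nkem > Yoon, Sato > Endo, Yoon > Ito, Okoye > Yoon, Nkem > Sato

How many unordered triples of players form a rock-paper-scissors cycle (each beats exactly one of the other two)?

Win totals: Ueda 2, Sato 4, Okoye 7, Yoon 1, Ito 1, Abara 5, Endo 4, Nkem 4.
A player with w wins dominates both others in C(w,2) triples; summing gives 1 + 6 + 21 + 0 + 0 + 10 + 6 + 6 = 50 transitive triples.
Total triples C(8,3) = 56, so cyclic triples = 56 − 50 = 6.

6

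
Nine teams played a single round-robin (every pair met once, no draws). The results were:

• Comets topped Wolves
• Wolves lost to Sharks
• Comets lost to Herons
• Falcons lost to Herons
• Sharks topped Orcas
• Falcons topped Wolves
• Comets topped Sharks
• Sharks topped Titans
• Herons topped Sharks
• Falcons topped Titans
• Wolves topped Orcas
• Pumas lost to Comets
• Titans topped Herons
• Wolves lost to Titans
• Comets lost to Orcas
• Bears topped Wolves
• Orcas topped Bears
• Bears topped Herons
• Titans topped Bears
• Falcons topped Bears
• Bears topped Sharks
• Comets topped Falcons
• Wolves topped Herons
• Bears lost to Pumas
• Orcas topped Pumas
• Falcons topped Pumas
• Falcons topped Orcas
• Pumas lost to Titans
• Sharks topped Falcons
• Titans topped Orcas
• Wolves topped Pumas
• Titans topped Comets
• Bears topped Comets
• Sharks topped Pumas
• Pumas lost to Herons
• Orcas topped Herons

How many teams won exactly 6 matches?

1

Win totals: Bears 4, Titans 6, Orcas 4, Falcons 5, Pumas 1, Comets 4, Herons 4, Wolves 3, Sharks 5.
Exactly 6: Titans — 1 team.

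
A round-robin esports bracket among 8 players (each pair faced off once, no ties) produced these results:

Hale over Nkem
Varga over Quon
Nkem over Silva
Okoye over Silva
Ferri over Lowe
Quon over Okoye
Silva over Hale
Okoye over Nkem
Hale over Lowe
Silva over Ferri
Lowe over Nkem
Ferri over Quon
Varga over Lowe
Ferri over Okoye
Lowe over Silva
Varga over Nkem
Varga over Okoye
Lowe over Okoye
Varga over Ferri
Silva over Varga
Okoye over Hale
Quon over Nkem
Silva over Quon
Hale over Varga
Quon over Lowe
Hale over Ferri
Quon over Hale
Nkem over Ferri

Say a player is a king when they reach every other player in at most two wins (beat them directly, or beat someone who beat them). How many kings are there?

7

Okoye reaches everyone (king).
Varga reaches everyone (king).
Lowe reaches everyone (king).
Ferri cannot reach Varga in two steps.
Quon reaches everyone (king).
Hale reaches everyone (king).
Nkem reaches everyone (king).
Silva reaches everyone (king).
Kings: Okoye, Varga, Lowe, Quon, Hale, Nkem, Silva — 7.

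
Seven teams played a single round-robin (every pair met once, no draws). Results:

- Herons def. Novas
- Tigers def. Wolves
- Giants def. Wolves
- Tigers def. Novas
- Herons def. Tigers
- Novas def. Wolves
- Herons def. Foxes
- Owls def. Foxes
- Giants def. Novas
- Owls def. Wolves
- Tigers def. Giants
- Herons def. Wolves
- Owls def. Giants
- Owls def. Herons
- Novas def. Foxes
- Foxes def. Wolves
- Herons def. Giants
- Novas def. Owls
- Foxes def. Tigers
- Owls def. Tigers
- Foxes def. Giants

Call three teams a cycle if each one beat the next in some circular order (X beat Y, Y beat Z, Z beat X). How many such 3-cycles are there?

5

Win totals: Owls 5, Giants 2, Herons 5, Tigers 3, Wolves 0, Novas 3, Foxes 3.
A team with w wins dominates both others in C(w,2) triples; summing gives 10 + 1 + 10 + 3 + 0 + 3 + 3 = 30 transitive triples.
Total triples C(7,3) = 35, so cyclic triples = 35 − 30 = 5.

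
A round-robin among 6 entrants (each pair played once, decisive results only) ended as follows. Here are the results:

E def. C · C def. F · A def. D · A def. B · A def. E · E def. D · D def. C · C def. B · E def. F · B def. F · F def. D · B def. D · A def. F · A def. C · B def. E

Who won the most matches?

A

Win totals: A 5, B 3, C 2, D 1, E 3, F 1.
A leads with 5 wins (next highest: 3).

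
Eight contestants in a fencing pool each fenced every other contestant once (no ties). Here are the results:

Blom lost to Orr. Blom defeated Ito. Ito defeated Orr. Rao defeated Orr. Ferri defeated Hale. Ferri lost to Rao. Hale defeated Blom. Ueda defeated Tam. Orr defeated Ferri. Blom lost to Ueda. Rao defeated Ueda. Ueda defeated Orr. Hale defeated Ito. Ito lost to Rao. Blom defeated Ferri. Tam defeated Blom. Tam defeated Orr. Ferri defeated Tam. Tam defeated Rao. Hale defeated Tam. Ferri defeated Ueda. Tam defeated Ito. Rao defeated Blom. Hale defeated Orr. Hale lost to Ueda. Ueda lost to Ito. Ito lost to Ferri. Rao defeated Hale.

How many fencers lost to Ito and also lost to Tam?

Ito beat: Ueda, Orr.
Tam beat: Rao, Ito, Blom, Orr.
Both beat: Orr — 1.

1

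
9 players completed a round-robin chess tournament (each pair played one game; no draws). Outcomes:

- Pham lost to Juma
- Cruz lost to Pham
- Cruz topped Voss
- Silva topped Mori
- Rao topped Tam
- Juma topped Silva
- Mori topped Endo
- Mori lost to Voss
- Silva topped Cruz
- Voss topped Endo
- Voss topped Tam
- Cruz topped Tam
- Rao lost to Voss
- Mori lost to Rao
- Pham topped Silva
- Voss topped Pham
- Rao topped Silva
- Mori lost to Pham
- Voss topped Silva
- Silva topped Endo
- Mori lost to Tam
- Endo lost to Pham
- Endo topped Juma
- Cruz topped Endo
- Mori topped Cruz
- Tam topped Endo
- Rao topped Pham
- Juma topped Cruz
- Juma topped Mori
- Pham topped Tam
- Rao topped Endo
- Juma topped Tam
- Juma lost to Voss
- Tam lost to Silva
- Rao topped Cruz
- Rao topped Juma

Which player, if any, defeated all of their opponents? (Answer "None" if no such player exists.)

None

Highest win total is Voss with 7 (out of 8 possible).
Voss lost to Cruz, so no player went undefeated.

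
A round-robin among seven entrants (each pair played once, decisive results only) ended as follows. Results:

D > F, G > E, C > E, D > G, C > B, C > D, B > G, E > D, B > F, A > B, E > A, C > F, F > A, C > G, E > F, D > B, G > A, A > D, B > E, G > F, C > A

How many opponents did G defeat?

G's results: beat A, E, F; lost to B, C, D.
That is 3 wins.

3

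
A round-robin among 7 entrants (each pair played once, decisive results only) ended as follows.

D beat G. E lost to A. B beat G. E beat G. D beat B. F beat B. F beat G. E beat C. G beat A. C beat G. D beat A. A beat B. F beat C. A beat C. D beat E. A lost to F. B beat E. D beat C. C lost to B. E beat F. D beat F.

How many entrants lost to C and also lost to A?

C beat: G.
A beat: B, C, E.
No one was beaten by both.

0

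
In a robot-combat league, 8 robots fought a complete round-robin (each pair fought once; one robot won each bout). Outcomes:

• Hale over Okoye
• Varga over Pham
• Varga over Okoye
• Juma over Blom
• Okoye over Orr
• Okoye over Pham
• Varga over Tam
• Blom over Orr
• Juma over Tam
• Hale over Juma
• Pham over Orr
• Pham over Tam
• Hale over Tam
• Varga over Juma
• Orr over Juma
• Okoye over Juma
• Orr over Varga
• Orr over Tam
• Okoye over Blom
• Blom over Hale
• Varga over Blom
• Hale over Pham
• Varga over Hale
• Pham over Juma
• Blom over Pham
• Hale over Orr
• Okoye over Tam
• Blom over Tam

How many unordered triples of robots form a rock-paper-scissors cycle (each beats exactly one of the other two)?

8

Win totals: Orr 3, Juma 2, Pham 3, Hale 5, Tam 0, Blom 4, Varga 6, Okoye 5.
A robot with w wins dominates both others in C(w,2) triples; summing gives 3 + 1 + 3 + 10 + 0 + 6 + 15 + 10 = 48 transitive triples.
Total triples C(8,3) = 56, so cyclic triples = 56 − 48 = 8.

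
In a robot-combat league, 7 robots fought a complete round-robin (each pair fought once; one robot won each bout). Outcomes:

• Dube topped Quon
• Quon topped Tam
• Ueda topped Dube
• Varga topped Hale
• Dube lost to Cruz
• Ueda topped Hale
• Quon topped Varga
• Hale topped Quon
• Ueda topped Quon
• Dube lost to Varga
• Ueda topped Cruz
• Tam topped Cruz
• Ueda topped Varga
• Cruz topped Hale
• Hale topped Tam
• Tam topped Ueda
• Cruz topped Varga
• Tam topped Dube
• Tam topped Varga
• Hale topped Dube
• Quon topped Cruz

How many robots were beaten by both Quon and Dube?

Quon beat: Varga, Cruz, Tam.
Dube beat: Quon.
No one was beaten by both.

0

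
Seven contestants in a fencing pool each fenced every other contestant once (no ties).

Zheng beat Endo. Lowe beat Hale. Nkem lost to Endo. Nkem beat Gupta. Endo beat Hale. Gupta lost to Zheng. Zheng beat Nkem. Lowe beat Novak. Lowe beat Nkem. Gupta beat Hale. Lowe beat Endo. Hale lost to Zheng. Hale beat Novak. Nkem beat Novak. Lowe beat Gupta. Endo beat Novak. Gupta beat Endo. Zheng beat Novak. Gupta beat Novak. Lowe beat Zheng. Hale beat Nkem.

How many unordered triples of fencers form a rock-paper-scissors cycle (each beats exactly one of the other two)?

2

Win totals: Gupta 3, Nkem 2, Novak 0, Lowe 6, Zheng 5, Hale 2, Endo 3.
A fencer with w wins dominates both others in C(w,2) triples; summing gives 3 + 1 + 0 + 15 + 10 + 1 + 3 = 33 transitive triples.
Total triples C(7,3) = 35, so cyclic triples = 35 − 33 = 2.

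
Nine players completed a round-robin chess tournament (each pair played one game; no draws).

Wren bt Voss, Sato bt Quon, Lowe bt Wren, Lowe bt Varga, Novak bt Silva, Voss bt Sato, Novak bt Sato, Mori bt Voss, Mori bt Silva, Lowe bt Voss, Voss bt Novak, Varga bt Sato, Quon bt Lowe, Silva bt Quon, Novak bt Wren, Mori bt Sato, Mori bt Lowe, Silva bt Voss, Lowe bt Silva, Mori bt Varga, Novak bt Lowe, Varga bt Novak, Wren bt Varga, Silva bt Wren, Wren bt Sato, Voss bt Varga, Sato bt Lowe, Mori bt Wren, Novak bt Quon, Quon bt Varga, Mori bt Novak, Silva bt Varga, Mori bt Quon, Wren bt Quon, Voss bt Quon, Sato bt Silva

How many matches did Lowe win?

Lowe's results: beat Varga, Wren, Silva, Voss; lost to Quon, Novak, Mori, Sato.
That is 4 wins.

4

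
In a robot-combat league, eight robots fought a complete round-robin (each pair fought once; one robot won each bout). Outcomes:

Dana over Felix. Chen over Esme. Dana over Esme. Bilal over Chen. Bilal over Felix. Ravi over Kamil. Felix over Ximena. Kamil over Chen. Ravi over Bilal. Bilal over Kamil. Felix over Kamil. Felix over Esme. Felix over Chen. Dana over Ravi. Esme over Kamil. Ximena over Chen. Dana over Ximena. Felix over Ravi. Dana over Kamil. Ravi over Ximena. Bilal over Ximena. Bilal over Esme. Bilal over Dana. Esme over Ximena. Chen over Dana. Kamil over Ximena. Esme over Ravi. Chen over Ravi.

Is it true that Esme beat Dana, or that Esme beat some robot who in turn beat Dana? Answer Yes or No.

Esme did not beat Dana directly.
Esme beat Ximena, Ravi, Kamil, but each of them lost to Dana. No two-step path.

No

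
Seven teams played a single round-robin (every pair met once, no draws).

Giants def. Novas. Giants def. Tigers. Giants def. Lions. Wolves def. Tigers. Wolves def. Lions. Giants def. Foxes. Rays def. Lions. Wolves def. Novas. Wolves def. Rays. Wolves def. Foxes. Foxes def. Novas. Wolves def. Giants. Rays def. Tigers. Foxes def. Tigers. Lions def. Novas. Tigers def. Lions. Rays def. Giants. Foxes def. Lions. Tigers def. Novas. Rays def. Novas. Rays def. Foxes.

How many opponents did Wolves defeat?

Wolves' results: beat Lions, Novas, Tigers, Giants, Rays, Foxes; lost to no one.
That is 6 wins.

6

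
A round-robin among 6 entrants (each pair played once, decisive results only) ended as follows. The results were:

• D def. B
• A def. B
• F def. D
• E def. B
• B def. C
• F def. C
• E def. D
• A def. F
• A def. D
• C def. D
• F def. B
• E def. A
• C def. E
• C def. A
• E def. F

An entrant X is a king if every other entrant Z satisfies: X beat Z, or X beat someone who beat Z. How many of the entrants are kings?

3

A cannot reach E in two steps.
B cannot reach F in two steps.
C reaches everyone (king).
D cannot reach A, E, F in two steps.
E reaches everyone (king).
F reaches everyone (king).
Kings: C, E, F — 3.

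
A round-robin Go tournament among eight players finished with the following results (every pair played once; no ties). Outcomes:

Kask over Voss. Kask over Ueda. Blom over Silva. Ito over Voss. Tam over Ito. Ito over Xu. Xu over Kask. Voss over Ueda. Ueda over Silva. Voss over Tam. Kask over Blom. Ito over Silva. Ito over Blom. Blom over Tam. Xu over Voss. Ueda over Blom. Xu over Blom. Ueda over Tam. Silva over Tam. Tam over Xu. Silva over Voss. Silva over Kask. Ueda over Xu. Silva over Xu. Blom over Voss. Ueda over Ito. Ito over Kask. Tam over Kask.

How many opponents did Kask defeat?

Kask's results: beat Ueda, Blom, Voss; lost to Ito, Xu, Silva, Tam.
That is 3 wins.

3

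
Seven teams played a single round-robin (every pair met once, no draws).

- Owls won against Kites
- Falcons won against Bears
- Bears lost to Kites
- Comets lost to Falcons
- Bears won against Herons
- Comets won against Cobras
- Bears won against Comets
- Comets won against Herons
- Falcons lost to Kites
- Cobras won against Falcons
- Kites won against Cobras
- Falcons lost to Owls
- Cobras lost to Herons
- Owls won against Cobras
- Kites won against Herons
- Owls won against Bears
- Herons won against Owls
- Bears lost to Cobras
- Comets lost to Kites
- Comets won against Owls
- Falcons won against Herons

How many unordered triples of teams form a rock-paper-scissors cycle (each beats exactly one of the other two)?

10

Win totals: Cobras 2, Bears 2, Falcons 3, Herons 2, Kites 5, Owls 4, Comets 3.
A team with w wins dominates both others in C(w,2) triples; summing gives 1 + 1 + 3 + 1 + 10 + 6 + 3 = 25 transitive triples.
Total triples C(7,3) = 35, so cyclic triples = 35 − 25 = 10.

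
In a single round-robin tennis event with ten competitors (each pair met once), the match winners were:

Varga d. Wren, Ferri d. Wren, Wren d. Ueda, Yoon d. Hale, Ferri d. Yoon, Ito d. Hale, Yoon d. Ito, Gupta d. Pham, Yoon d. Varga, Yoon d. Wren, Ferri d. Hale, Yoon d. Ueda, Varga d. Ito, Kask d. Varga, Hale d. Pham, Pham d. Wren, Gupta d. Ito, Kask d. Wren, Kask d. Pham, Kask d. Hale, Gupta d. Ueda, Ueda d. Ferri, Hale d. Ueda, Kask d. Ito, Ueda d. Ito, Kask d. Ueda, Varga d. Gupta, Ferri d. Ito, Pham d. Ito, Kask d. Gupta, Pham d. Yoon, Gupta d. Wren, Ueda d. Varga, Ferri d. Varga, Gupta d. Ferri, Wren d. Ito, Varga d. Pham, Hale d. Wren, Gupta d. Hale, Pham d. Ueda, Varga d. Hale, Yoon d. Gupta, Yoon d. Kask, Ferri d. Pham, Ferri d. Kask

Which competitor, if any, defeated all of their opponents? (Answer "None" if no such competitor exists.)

None

Highest win total is Yoon with 7 (out of 9 possible).
Yoon lost to Pham, Ferri, so no competitor went undefeated.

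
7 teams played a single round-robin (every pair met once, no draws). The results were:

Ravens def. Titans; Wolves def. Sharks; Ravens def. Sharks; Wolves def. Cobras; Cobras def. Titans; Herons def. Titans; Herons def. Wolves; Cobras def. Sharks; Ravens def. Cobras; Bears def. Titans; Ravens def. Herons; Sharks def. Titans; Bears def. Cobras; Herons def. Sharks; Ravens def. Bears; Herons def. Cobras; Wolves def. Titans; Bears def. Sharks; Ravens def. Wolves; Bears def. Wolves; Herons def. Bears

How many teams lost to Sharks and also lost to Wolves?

1

Sharks beat: Titans.
Wolves beat: Cobras, Titans, Sharks.
Both beat: Titans — 1.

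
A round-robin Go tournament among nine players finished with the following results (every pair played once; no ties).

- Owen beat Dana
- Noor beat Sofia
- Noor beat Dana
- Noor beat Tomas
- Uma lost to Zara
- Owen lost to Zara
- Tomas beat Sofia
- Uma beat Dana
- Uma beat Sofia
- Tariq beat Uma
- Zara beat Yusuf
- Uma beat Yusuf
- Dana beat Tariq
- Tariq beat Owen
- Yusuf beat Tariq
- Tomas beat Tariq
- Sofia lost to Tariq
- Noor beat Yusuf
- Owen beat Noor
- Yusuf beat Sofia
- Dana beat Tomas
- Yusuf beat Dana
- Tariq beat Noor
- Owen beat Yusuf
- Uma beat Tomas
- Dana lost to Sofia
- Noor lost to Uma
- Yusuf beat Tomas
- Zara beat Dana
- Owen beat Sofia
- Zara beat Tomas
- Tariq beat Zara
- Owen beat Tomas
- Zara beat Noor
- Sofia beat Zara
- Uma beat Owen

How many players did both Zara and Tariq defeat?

Zara beat: Uma, Tomas, Yusuf, Owen, Noor, Dana.
Tariq beat: Uma, Zara, Owen, Noor, Sofia.
Both beat: Uma, Owen, Noor — 3.

3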